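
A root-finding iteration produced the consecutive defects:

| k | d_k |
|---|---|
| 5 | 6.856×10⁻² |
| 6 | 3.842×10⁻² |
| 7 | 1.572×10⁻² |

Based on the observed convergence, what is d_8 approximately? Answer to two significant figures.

4.0e-3

First estimate the order: p ≈ ln(d_7/d_6) / ln(d_6/d_5) = ln(1.572×10⁻²/3.842×10⁻²)/ln(3.842×10⁻²/6.856×10⁻²) = ln(0.409162)/ln(0.560385) ≈ 1.5431.
Then d_8 ≈ d_7·(d_7/d_6)^p = 1.572×10⁻²·(0.409162)^1.5431 = 1.572×10⁻²·0.251835 ≈ 0.003959.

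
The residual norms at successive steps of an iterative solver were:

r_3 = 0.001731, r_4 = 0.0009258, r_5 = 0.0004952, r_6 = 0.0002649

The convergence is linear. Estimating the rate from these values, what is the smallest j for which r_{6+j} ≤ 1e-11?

28

Rate ρ ≈ r_6/r_5 = 0.0002649/0.0004952 = 0.5349.
After j more steps, r_{6+j} ≈ 0.0002649·ρ^j; need ρ^j ≤ 1e-11/0.0002649 = 3.77501e-08.
j ≥ ln(3.77501e-08)/ln(0.5349) = -17.0923/-0.62568 = 27.318.
So 28 more iterations are needed.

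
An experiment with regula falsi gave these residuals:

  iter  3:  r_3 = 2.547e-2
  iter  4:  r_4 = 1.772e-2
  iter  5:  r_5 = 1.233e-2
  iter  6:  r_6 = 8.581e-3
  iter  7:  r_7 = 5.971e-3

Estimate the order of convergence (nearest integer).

Consecutive ratios: r_7/r_6 = 5.971e-3/8.581e-3 = 0.69584, r_6/r_5 = 8.581e-3/1.233e-2 = 0.695945.
p ≈ ln(0.69584)/ln(0.695945) = -0.3626/-0.3625 ≈ 1.00.
So the convergence is linear (order 1).

1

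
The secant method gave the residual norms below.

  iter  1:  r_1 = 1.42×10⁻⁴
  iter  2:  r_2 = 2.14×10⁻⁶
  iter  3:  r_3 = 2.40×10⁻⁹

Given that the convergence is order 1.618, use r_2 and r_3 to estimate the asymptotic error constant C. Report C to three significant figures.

3.58

C ≈ r_3 / r_2^1.618
  = 2.40×10⁻⁹ / (2.14×10⁻⁶)^1.618
  = 2.40×10⁻⁹ / 6.70825e-10 ≈ 3.5777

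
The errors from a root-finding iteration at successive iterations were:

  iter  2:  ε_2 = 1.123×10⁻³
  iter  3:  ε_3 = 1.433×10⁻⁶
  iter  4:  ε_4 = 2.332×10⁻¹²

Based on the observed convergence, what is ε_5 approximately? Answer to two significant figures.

First estimate the order: p ≈ ln(ε_4/ε_3) / ln(ε_3/ε_2) = ln(2.332×10⁻¹²/1.433×10⁻⁶)/ln(1.433×10⁻⁶/1.123×10⁻³) = ln(1.62736e-06)/ln(0.00127605) ≈ 2.0001.
Then ε_5 ≈ ε_4·(ε_4/ε_3)^p = 2.332×10⁻¹²·(1.62736e-06)^2.0001 = 2.332×10⁻¹²·2.64477e-12 ≈ 6.168e-24.

6.2e-24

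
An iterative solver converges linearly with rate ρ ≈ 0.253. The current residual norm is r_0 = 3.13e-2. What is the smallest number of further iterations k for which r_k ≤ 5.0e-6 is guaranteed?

After k steps, r_k ≈ 3.13e-2·0.253^k.
Need 0.253^k ≤ 5.0e-6/3.13e-2 = 0.000159744.
k ≥ ln(0.000159744)/ln(0.253) = -8.7419/-1.37437 = 6.361.
Smallest integer k = 7.

7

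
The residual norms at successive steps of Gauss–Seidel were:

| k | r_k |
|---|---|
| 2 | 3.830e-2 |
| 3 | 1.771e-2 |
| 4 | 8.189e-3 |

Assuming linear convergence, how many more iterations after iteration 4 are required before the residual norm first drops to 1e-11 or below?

27

Rate ρ ≈ r_4/r_3 = 8.189e-3/1.771e-2 = 0.4624.
After j more steps, r_{4+j} ≈ 8.189e-3·ρ^j; need ρ^j ≤ 1e-11/8.189e-3 = 1.22115e-09.
j ≥ ln(1.22115e-09)/ln(0.4624) = -20.5235/-0.77132 = 26.608.
So 27 more iterations are needed.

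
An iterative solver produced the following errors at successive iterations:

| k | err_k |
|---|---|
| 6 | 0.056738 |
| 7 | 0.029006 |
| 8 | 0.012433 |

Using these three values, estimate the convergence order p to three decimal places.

1.263

p ≈ ln(err_8/err_7) / ln(err_7/err_6)
  = ln(0.012433/0.029006) / ln(0.029006/0.056738)
  = ln(0.428635) / ln(0.511227)
  = -0.847150 / -0.670942 ≈ 1.262628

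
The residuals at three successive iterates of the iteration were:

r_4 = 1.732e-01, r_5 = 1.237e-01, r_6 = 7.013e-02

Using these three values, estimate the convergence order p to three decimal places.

p ≈ ln(r_6/r_5) / ln(r_5/r_4)
  = ln(7.013e-02/1.237e-01) / ln(1.237e-01/1.732e-01)
  = ln(0.566936) / ln(0.714203)
  = -0.567509 / -0.336588 ≈ 1.686064

1.686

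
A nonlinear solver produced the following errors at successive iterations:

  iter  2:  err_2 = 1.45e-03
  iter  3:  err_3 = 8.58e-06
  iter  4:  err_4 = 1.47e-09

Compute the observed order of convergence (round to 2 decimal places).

1.69

p ≈ ln(err_4/err_3) / ln(err_3/err_2)
  = ln(1.47e-09/8.58e-06) / ln(8.58e-06/1.45e-03)
  = ln(0.000171329) / ln(0.00591724)
  = -8.67192 / -5.12989 ≈ 1.69047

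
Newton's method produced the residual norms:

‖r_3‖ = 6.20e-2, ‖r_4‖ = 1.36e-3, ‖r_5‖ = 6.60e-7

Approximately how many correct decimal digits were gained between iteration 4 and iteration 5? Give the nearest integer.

3

Digits gained ≈ log₁₀(‖r_4‖/‖r_5‖) = log₁₀(1.36e-3/6.60e-7) = log₁₀(2060.61) ≈ 3.314.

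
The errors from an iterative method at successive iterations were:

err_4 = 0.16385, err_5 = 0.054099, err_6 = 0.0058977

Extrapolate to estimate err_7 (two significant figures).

First estimate the order: p ≈ ln(err_6/err_5) / ln(err_5/err_4) = ln(0.0058977/0.054099)/ln(0.054099/0.16385) = ln(0.109017)/ln(0.330174) ≈ 2.0000.
Then err_7 ≈ err_6·(err_6/err_5)^p = 0.0058977·(0.109017)^2.0000 = 0.0058977·0.0118847 ≈ 7.009e-05.

7.0e-5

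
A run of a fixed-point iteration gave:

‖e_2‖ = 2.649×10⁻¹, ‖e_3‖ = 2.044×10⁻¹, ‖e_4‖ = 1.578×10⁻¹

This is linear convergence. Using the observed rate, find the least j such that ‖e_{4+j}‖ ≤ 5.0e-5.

32

Rate ρ ≈ ‖e_4‖/‖e_3‖ = 1.578×10⁻¹/2.044×10⁻¹ = 0.7720.
After j more steps, ‖e_{4+j}‖ ≈ 1.578×10⁻¹·ρ^j; need ρ^j ≤ 5.0e-5/1.578×10⁻¹ = 0.000316857.
j ≥ ln(0.000316857)/ln(0.7720) = -8.0571/-0.25877 = 31.136.
So 32 more iterations are needed.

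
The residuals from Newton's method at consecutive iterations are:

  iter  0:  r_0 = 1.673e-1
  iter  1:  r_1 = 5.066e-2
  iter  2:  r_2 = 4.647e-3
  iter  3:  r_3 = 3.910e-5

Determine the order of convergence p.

Consecutive ratios: r_3/r_2 = 3.910e-5/4.647e-3 = 0.00841403, r_2/r_1 = 4.647e-3/5.066e-2 = 0.0917292.
p ≈ ln(0.00841403)/ln(0.0917292) = -4.7779/-2.3889 ≈ 2.00.
So the convergence is quadratic (order 2).

2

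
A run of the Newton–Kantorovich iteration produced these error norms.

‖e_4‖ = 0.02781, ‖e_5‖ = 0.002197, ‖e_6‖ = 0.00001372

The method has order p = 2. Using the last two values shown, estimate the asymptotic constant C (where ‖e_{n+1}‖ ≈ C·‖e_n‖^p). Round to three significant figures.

C ≈ ‖e_6‖ / ‖e_5‖^2
  = 0.00001372 / (0.002197)^2
  = 0.00001372 / 4.82681e-06 ≈ 2.8425

2.84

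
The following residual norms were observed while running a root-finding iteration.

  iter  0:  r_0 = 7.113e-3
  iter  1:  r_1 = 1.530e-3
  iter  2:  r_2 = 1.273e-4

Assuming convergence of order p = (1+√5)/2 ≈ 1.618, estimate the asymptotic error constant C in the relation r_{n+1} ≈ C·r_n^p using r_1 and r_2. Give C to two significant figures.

C ≈ r_2 / r_1^1.618
  = 1.273e-4 / (1.530e-3)^1.618
  = 1.273e-4 / 2.78504e-05 ≈ 4.5709

4.6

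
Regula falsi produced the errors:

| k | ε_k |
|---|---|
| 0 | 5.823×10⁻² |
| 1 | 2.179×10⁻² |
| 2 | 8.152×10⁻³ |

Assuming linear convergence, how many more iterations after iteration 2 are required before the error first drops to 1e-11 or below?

21

Rate ρ ≈ ε_2/ε_1 = 8.152×10⁻³/2.179×10⁻² = 0.3741.
After j more steps, ε_{2+j} ≈ 8.152×10⁻³·ρ^j; need ρ^j ≤ 1e-11/8.152×10⁻³ = 1.22669e-09.
j ≥ ln(1.22669e-09)/ln(0.3741) = -20.5189/-0.98323 = 20.869.
So 21 more iterations are needed.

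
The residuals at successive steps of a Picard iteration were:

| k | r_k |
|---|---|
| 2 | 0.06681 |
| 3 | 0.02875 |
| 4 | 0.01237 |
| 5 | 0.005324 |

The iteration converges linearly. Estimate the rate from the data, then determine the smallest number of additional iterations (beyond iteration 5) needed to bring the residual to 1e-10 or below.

Rate ρ ≈ r_5/r_4 = 0.005324/0.01237 = 0.4304.
After j more steps, r_{5+j} ≈ 0.005324·ρ^j; need ρ^j ≤ 1e-10/0.005324 = 1.87829e-08.
j ≥ ln(1.87829e-08)/ln(0.4304) = -17.7903/-0.84304 = 21.103.
So 22 more iterations are needed.

22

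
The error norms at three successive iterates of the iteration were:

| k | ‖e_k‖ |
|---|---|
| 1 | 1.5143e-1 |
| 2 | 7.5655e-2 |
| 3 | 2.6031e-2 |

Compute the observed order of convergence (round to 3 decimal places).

p ≈ ln(‖e_3‖/‖e_2‖) / ln(‖e_2‖/‖e_1‖)
  = ln(2.6031e-2/7.5655e-2) / ln(7.5655e-2/1.5143e-1)
  = ln(0.344075) / ln(0.499604)
  = -1.066896 / -0.693939 ≈ 1.537449

1.537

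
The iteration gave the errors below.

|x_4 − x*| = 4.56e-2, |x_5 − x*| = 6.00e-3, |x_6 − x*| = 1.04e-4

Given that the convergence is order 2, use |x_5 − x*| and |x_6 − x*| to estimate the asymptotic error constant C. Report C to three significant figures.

C ≈ |x_6 − x*| / |x_5 − x*|^2
  = 1.04e-4 / (6.00e-3)^2
  = 1.04e-4 / 3.6e-05 ≈ 2.8889

2.89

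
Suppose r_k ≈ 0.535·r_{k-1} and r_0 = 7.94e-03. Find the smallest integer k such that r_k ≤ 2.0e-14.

After k steps, r_k ≈ 7.94e-03·0.535^k.
Need 0.535^k ≤ 2.0e-14/7.94e-03 = 2.51889e-12.
k ≥ ln(2.51889e-12)/ln(0.535) = -26.7072/-0.62549 = 42.698.
Smallest integer k = 43.

43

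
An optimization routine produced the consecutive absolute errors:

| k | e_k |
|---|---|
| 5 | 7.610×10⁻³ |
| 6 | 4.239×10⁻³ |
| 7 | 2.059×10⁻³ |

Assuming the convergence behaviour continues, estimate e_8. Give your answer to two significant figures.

First estimate the order: p ≈ ln(e_7/e_6) / ln(e_6/e_5) = ln(2.059×10⁻³/4.239×10⁻³)/ln(4.239×10⁻³/7.610×10⁻³) = ln(0.485728)/ln(0.55703) ≈ 1.2341.
Then e_8 ≈ e_7·(e_7/e_6)^p = 2.059×10⁻³·(0.485728)^1.2341 = 2.059×10⁻³·0.410183 ≈ 0.0008446.

8.4e-4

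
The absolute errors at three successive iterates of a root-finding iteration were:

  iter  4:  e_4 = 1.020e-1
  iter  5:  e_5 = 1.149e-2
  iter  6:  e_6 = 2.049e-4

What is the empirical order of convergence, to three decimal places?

p ≈ ln(e_6/e_5) / ln(e_5/e_4)
  = ln(2.049e-4/1.149e-2) / ln(1.149e-2/1.020e-1)
  = ln(0.0178329) / ln(0.112647)
  = -4.026710 / -2.183496 ≈ 1.844157

1.844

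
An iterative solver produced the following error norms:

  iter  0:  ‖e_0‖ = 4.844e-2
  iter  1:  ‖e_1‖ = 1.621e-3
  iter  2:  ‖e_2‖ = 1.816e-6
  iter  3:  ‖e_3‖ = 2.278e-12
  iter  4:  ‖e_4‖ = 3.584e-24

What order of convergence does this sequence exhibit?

2

Consecutive ratios: ‖e_4‖/‖e_3‖ = 3.584e-24/2.278e-12 = 1.57331e-12, ‖e_3‖/‖e_2‖ = 2.278e-12/1.816e-6 = 1.25441e-06.
p ≈ ln(1.57331e-12)/ln(1.25441e-06) = -27.1778/-13.5888 ≈ 2.00.
So the convergence is quadratic (order 2).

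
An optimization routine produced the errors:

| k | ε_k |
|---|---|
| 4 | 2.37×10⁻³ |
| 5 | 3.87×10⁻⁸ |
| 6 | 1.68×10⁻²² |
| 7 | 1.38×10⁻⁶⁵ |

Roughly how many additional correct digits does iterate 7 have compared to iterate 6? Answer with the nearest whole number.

43

Digits gained ≈ log₁₀(ε_6/ε_7) = log₁₀(1.68×10⁻²²/1.38×10⁻⁶⁵) = log₁₀(1.21739e+43) ≈ 43.085.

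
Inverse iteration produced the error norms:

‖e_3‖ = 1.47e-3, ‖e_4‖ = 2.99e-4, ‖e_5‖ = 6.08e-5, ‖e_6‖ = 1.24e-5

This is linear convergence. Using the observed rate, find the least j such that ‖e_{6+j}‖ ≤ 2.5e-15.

Rate ρ ≈ ‖e_6‖/‖e_5‖ = 1.24e-5/6.08e-5 = 0.2039.
After j more steps, ‖e_{6+j}‖ ≈ 1.24e-5·ρ^j; need ρ^j ≤ 2.5e-15/1.24e-5 = 2.01613e-10.
j ≥ ln(2.01613e-10)/ln(0.2039) = -22.3247/-1.59013 = 14.040.
So 15 more iterations are needed.

15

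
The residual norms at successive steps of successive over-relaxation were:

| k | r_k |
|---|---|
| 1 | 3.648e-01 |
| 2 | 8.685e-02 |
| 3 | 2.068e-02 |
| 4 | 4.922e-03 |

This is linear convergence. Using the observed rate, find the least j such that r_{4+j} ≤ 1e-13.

18

Rate ρ ≈ r_4/r_3 = 4.922e-03/2.068e-02 = 0.2380.
After j more steps, r_{4+j} ≈ 4.922e-03·ρ^j; need ρ^j ≤ 1e-13/4.922e-03 = 2.03169e-11.
j ≥ ln(2.03169e-11)/ln(0.2380) = -24.6196/-1.43548 = 17.151.
So 18 more iterations are needed.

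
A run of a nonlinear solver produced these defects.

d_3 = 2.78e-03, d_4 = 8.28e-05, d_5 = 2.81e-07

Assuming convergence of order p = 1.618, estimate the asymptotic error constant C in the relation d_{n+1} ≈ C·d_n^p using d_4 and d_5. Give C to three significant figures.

C ≈ d_5 / d_4^1.618
  = 2.81e-07 / (8.28e-05)^1.618
  = 2.81e-07 / 2.48527e-07 ≈ 1.1307

1.13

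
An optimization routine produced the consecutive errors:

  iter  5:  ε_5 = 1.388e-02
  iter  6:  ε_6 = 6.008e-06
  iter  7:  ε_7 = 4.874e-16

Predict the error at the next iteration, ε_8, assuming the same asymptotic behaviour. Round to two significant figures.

2.6e-46

First estimate the order: p ≈ ln(ε_7/ε_6) / ln(ε_6/ε_5) = ln(4.874e-16/6.008e-06)/ln(6.008e-06/1.388e-02) = ln(8.11252e-11)/ln(0.000432853) ≈ 3.0000.
Then ε_8 ≈ ε_7·(ε_7/ε_6)^p = 4.874e-16·(8.11252e-11)^3.0000 = 4.874e-16·5.33909e-31 ≈ 2.602e-46.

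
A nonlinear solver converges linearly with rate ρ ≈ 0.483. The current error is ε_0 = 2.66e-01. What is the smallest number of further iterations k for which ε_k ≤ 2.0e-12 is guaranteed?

After k steps, ε_k ≈ 2.66e-01·0.483^k.
Need 0.483^k ≤ 2.0e-12/2.66e-01 = 7.5188e-12.
k ≥ ln(7.5188e-12)/ln(0.483) = -25.6136/-0.72774 = 35.196.
Smallest integer k = 36.

36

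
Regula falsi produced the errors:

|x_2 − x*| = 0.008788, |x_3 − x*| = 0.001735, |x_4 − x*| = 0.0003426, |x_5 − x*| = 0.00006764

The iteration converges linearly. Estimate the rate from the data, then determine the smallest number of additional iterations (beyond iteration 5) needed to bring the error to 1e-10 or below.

9

Rate ρ ≈ |x_5 − x*|/|x_4 − x*| = 0.00006764/0.0003426 = 0.1974.
After j more steps, |x_{5+j} − x*| ≈ 0.00006764·ρ^j; need ρ^j ≤ 1e-10/0.00006764 = 1.47842e-06.
j ≥ ln(1.47842e-06)/ln(0.1974) = -13.4245/-1.62252 = 8.274.
So 9 more iterations are needed.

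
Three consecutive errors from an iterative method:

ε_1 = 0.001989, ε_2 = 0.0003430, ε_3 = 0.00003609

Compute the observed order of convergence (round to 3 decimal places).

p ≈ ln(ε_3/ε_2) / ln(ε_2/ε_1)
  = ln(0.00003609/0.0003430) / ln(0.0003430/0.001989)
  = ln(0.105219) / ln(0.172448)
  = -2.251711 / -1.757660 ≈ 1.281085

1.281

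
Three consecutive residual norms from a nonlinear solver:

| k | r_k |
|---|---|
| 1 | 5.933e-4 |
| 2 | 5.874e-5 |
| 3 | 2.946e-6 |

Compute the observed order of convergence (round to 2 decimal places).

1.29

p ≈ ln(r_3/r_2) / ln(r_2/r_1)
  = ln(2.946e-6/5.874e-5) / ln(5.874e-5/5.933e-4)
  = ln(0.0501532) / ln(0.0990056)
  = -2.99267 / -2.31258 ≈ 1.29408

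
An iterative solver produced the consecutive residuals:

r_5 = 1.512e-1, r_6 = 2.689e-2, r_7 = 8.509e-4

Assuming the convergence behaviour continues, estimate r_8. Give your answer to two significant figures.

First estimate the order: p ≈ ln(r_7/r_6) / ln(r_6/r_5) = ln(8.509e-4/2.689e-2)/ln(2.689e-2/1.512e-1) = ln(0.0316437)/ln(0.177844) ≈ 1.9997.
Then r_8 ≈ r_7·(r_7/r_6)^p = 8.509e-4·(0.0316437)^1.9997 = 8.509e-4·0.00100236 ≈ 8.529e-07.

8.5e-7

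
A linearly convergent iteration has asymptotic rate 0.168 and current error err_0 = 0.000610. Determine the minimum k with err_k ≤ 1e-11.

11

After k steps, err_k ≈ 0.000610·0.168^k.
Need 0.168^k ≤ 1e-11/0.000610 = 1.63934e-08.
k ≥ ln(1.63934e-08)/ln(0.168) = -17.9264/-1.78379 = 10.050.
Smallest integer k = 11.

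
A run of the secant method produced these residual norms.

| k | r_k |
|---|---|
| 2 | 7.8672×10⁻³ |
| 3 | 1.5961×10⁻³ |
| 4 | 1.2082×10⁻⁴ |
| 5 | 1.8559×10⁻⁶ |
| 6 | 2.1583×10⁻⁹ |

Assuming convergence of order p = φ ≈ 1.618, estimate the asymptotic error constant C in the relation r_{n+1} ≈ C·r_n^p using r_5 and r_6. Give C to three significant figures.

4.05

C ≈ r_6 / r_5^1.618
  = 2.1583×10⁻⁹ / (1.8559×10⁻⁶)^1.618
  = 2.1583×10⁻⁹ / 5.32747e-10 ≈ 4.0513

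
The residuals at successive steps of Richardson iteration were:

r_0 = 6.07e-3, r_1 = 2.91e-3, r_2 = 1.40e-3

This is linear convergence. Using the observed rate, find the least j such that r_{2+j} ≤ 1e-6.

10

Rate ρ ≈ r_2/r_1 = 1.40e-3/2.91e-3 = 0.4811.
After j more steps, r_{2+j} ≈ 1.40e-3·ρ^j; need ρ^j ≤ 1e-6/1.40e-3 = 0.000714286.
j ≥ ln(0.000714286)/ln(0.4811) = -7.2442/-0.73168 = 9.901.
So 10 more iterations are needed.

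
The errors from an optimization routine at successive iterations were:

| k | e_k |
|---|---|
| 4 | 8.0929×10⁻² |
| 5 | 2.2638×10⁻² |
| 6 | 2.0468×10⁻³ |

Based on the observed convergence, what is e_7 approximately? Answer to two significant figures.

First estimate the order: p ≈ ln(e_6/e_5) / ln(e_5/e_4) = ln(2.0468×10⁻³/2.2638×10⁻²)/ln(2.2638×10⁻²/8.0929×10⁻²) = ln(0.0904143)/ln(0.279727) ≈ 1.8865.
Then e_7 ≈ e_6·(e_6/e_5)^p = 2.0468×10⁻³·(0.0904143)^1.8865 = 2.0468×10⁻³·0.0107384 ≈ 2.198e-05.

2.2e-5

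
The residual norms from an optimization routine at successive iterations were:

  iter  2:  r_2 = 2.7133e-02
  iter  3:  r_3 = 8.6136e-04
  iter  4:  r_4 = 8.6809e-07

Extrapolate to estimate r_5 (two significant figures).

First estimate the order: p ≈ ln(r_4/r_3) / ln(r_3/r_2) = ln(8.6809e-07/8.6136e-04)/ln(8.6136e-04/2.7133e-02) = ln(0.00100781)/ln(0.0317458) ≈ 2.0000.
Then r_5 ≈ r_4·(r_4/r_3)^p = 8.6809e-07·(0.00100781)^2.0000 = 8.6809e-07·1.01568e-06 ≈ 8.817e-13.

8.8e-13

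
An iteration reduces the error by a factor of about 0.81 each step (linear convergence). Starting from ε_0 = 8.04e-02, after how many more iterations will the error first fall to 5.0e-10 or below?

90

After k steps, ε_k ≈ 8.04e-02·0.81^k.
Need 0.81^k ≤ 5.0e-10/8.04e-02 = 6.21891e-09.
k ≥ ln(6.21891e-09)/ln(0.81) = -18.8957/-0.21072 = 89.672.
Smallest integer k = 90.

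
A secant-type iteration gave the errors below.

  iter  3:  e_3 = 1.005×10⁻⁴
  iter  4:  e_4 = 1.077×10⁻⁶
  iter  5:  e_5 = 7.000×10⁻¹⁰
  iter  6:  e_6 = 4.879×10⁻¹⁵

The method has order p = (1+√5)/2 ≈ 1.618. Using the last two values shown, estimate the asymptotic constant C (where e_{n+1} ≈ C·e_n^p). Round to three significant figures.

C ≈ e_6 / e_5^1.618
  = 4.879×10⁻¹⁵ / (7.000×10⁻¹⁰)^1.618
  = 4.879×10⁻¹⁵ / 1.53946e-15 ≈ 3.1693

3.17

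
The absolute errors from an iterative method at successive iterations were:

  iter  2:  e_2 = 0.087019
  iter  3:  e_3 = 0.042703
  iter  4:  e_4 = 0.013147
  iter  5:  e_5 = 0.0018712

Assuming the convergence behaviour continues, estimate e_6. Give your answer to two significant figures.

7.4e-5

First estimate the order: p ≈ ln(e_5/e_4) / ln(e_4/e_3) = ln(0.0018712/0.013147)/ln(0.013147/0.042703) = ln(0.142329)/ln(0.307871) ≈ 1.6549.
Then e_6 ≈ e_5·(e_5/e_4)^p = 0.0018712·(0.142329)^1.6549 = 0.0018712·0.0396995 ≈ 7.429e-05.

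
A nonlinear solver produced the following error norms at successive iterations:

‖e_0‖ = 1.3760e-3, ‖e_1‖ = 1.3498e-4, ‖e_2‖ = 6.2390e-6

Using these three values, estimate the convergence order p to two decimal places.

p ≈ ln(‖e_2‖/‖e_1‖) / ln(‖e_1‖/‖e_0‖)
  = ln(6.2390e-6/1.3498e-4) / ln(1.3498e-4/1.3760e-3)
  = ln(0.0462217) / ln(0.0980959)
  = -3.07431 / -2.32181 ≈ 1.32410

1.32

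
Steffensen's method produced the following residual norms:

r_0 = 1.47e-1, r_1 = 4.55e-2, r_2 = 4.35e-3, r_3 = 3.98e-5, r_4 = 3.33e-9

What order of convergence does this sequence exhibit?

2

Consecutive ratios: r_4/r_3 = 3.33e-9/3.98e-5 = 8.36683e-05, r_3/r_2 = 3.98e-5/4.35e-3 = 0.00914943.
p ≈ ln(8.36683e-05)/ln(0.00914943) = -9.3886/-4.6941 ≈ 2.00.
So the convergence is quadratic (order 2).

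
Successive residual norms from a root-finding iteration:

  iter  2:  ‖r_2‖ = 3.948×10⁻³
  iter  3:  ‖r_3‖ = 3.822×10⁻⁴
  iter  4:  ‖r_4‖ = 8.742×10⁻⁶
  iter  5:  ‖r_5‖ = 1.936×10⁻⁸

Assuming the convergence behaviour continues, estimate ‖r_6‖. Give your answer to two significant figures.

First estimate the order: p ≈ ln(‖r_5‖/‖r_4‖) / ln(‖r_4‖/‖r_3‖) = ln(1.936×10⁻⁸/8.742×10⁻⁶)/ln(8.742×10⁻⁶/3.822×10⁻⁴) = ln(0.0022146)/ln(0.0228728) ≈ 1.6181.
Then ‖r_6‖ ≈ ‖r_5‖·(‖r_5‖/‖r_4‖)^p = 1.936×10⁻⁸·(0.0022146)^1.6181 = 1.936×10⁻⁸·5.06317e-05 ≈ 9.802e-13.

9.8e-13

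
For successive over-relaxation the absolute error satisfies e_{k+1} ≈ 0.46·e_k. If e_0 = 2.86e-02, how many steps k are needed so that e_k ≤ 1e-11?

29

After k steps, e_k ≈ 2.86e-02·0.46^k.
Need 0.46^k ≤ 1e-11/2.86e-02 = 3.4965e-10.
k ≥ ln(3.4965e-10)/ln(0.46) = -21.7741/-0.77653 = 28.040.
Smallest integer k = 29.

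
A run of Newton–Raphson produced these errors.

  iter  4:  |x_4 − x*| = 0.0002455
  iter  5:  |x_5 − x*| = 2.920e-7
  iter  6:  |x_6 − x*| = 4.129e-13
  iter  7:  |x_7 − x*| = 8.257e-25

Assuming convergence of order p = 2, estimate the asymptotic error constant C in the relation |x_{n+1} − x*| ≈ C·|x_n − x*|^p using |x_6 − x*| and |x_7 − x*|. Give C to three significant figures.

4.84

C ≈ |x_7 − x*| / |x_6 − x*|^2
  = 8.257e-25 / (4.129e-13)^2
  = 8.257e-25 / 1.70486e-25 ≈ 4.8432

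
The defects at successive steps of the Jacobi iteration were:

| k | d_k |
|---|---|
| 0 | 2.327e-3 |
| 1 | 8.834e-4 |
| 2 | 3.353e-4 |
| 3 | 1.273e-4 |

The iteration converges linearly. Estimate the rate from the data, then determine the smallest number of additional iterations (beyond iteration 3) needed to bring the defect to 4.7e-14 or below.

Rate ρ ≈ d_3/d_2 = 1.273e-4/3.353e-4 = 0.3797.
After j more steps, d_{3+j} ≈ 1.273e-4·ρ^j; need ρ^j ≤ 4.7e-14/1.273e-4 = 3.69207e-10.
j ≥ ln(3.69207e-10)/ln(0.3797) = -21.7197/-0.96837 = 22.429.
So 23 more iterations are needed.

23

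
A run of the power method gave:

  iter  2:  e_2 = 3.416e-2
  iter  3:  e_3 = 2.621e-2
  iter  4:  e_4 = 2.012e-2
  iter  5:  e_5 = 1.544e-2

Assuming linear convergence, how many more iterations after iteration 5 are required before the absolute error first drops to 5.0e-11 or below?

Rate ρ ≈ e_5/e_4 = 1.544e-2/2.012e-2 = 0.7674.
After j more steps, e_{5+j} ≈ 1.544e-2·ρ^j; need ρ^j ≤ 5.0e-11/1.544e-2 = 3.23834e-09.
j ≥ ln(3.23834e-09)/ln(0.7674) = -19.5482/-0.26475 = 73.836.
So 74 more iterations are needed.

74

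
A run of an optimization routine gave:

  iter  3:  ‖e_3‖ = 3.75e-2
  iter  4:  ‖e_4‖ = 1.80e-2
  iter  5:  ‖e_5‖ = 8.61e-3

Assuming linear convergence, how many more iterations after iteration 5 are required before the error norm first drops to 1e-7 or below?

Rate ρ ≈ ‖e_5‖/‖e_4‖ = 8.61e-3/1.80e-2 = 0.4783.
After j more steps, ‖e_{5+j}‖ ≈ 8.61e-3·ρ^j; need ρ^j ≤ 1e-7/8.61e-3 = 1.16144e-05.
j ≥ ln(1.16144e-05)/ln(0.4783) = -11.3633/-0.73752 = 15.407.
So 16 more iterations are needed.

16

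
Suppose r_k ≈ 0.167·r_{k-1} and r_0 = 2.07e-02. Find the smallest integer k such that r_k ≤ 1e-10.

11

After k steps, r_k ≈ 2.07e-02·0.167^k.
Need 0.167^k ≤ 1e-10/2.07e-02 = 4.83092e-09.
k ≥ ln(4.83092e-09)/ln(0.167) = -19.1482/-1.78976 = 10.699.
Smallest integer k = 11.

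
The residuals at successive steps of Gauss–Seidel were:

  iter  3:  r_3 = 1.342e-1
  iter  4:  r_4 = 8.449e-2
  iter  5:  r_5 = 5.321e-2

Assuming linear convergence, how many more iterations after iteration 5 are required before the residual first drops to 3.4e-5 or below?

Rate ρ ≈ r_5/r_4 = 5.321e-2/8.449e-2 = 0.6298.
After j more steps, r_{5+j} ≈ 5.321e-2·ρ^j; need ρ^j ≤ 3.4e-5/5.321e-2 = 0.000638978.
j ≥ ln(0.000638978)/ln(0.6298) = -7.3556/-0.46235 = 15.909.
So 16 more iterations are needed.

16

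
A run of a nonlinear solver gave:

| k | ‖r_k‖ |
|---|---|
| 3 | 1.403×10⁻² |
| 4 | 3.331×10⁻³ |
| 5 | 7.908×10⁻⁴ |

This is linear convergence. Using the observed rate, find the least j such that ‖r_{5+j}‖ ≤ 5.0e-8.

Rate ρ ≈ ‖r_5‖/‖r_4‖ = 7.908×10⁻⁴/3.331×10⁻³ = 0.2374.
After j more steps, ‖r_{5+j}‖ ≈ 7.908×10⁻⁴·ρ^j; need ρ^j ≤ 5.0e-8/7.908×10⁻⁴ = 6.32271e-05.
j ≥ ln(6.32271e-05)/ln(0.2374) = -9.6688/-1.43801 = 6.724.
So 7 more iterations are needed.

7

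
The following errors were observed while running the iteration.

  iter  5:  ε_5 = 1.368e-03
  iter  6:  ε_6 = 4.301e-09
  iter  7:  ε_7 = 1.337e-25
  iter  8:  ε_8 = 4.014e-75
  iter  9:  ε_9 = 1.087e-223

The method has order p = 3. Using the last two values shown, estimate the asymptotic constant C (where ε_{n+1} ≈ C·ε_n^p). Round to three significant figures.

1.68

C ≈ ε_9 / ε_8^3
  = 1.087e-223 / (4.014e-75)^3
  = 1.087e-223 / 6.46744e-224 ≈ 1.6807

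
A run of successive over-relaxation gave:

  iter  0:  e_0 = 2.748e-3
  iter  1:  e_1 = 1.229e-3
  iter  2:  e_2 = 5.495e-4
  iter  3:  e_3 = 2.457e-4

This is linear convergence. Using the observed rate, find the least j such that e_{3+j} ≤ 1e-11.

Rate ρ ≈ e_3/e_2 = 2.457e-4/5.495e-4 = 0.4471.
After j more steps, e_{3+j} ≈ 2.457e-4·ρ^j; need ρ^j ≤ 1e-11/2.457e-4 = 4.07e-08.
j ≥ ln(4.07e-08)/ln(0.4471) = -17.0170/-0.80497 = 21.140.
So 22 more iterations are needed.

22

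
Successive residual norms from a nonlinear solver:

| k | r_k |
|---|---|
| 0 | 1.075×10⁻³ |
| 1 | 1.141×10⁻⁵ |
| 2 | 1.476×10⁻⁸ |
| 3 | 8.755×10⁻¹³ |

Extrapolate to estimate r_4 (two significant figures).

5.7e-19

First estimate the order: p ≈ ln(r_3/r_2) / ln(r_2/r_1) = ln(8.755×10⁻¹³/1.476×10⁻⁸)/ln(1.476×10⁻⁸/1.141×10⁻⁵) = ln(5.93157e-05)/ln(0.0012936) ≈ 1.4635.
Then r_4 ≈ r_3·(r_3/r_2)^p = 8.755×10⁻¹³·(5.93157e-05)^1.4635 = 8.755×10⁻¹³·6.51679e-07 ≈ 5.705e-19.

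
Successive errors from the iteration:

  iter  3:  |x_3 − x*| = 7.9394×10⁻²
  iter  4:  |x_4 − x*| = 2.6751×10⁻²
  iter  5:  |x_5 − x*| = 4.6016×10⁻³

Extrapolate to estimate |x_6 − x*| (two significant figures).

First estimate the order: p ≈ ln(|x_5 − x*|/|x_4 − x*|) / ln(|x_4 − x*|/|x_3 − x*|) = ln(4.6016×10⁻³/2.6751×10⁻²)/ln(2.6751×10⁻²/7.9394×10⁻²) = ln(0.172016)/ln(0.33694) ≈ 1.6180.
Then |x_6 − x*| ≈ |x_5 − x*|·(|x_5 − x*|/|x_4 − x*|)^p = 4.6016×10⁻³·(0.172016)^1.6180 = 4.6016×10⁻³·0.0579629 ≈ 0.0002667.

2.7e-4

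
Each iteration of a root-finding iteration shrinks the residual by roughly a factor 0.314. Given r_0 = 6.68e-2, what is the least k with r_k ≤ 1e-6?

After k steps, r_k ≈ 6.68e-2·0.314^k.
Need 0.314^k ≤ 1e-6/6.68e-2 = 1.49701e-05.
k ≥ ln(1.49701e-05)/ln(0.314) = -11.1095/-1.15836 = 9.591.
Smallest integer k = 10.

10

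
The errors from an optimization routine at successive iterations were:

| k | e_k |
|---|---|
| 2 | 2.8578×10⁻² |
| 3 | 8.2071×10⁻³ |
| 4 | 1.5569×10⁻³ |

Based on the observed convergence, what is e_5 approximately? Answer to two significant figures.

1.7e-4

First estimate the order: p ≈ ln(e_4/e_3) / ln(e_3/e_2) = ln(1.5569×10⁻³/8.2071×10⁻³)/ln(8.2071×10⁻³/2.8578×10⁻²) = ln(0.189702)/ln(0.287182) ≈ 1.3324.
Then e_5 ≈ e_4·(e_4/e_3)^p = 1.5569×10⁻³·(0.189702)^1.3324 = 1.5569×10⁻³·0.10917 ≈ 0.00017.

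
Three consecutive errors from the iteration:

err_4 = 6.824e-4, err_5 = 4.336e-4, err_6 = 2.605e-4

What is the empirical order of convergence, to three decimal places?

1.124

p ≈ ln(err_6/err_5) / ln(err_5/err_4)
  = ln(2.605e-4/4.336e-4) / ln(4.336e-4/6.824e-4)
  = ln(0.600784) / ln(0.635404)
  = -0.509520 / -0.453494 ≈ 1.123543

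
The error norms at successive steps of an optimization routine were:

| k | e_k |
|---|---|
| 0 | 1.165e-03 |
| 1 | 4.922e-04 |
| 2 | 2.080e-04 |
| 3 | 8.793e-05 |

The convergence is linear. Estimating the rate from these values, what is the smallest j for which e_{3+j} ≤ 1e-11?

19

Rate ρ ≈ e_3/e_2 = 8.793e-05/2.080e-04 = 0.4227.
After j more steps, e_{3+j} ≈ 8.793e-05·ρ^j; need ρ^j ≤ 1e-11/8.793e-05 = 1.13727e-07.
j ≥ ln(1.13727e-07)/ln(0.4227) = -15.9895/-0.86109 = 18.569.
So 19 more iterations are needed.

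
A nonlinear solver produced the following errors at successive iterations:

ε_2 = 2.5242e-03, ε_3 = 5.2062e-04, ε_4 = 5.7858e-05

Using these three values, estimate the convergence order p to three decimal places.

1.392

p ≈ ln(ε_4/ε_3) / ln(ε_3/ε_2)
  = ln(5.7858e-05/5.2062e-04) / ln(5.2062e-04/2.5242e-03)
  = ln(0.111133) / ln(0.206251)
  = -2.197028 / -1.578661 ≈ 1.391703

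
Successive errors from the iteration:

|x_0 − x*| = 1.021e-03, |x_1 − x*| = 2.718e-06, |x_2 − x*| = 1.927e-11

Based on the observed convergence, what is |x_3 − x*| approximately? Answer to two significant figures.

9.7e-22

First estimate the order: p ≈ ln(|x_2 − x*|/|x_1 − x*|) / ln(|x_1 − x*|/|x_0 − x*|) = ln(1.927e-11/2.718e-06)/ln(2.718e-06/1.021e-03) = ln(7.08977e-06)/ln(0.0026621) ≈ 1.9999.
Then |x_3 − x*| ≈ |x_2 − x*|·(|x_2 − x*|/|x_1 − x*|)^p = 1.927e-11·(7.08977e-06)^1.9999 = 1.927e-11·5.03245e-11 ≈ 9.698e-22.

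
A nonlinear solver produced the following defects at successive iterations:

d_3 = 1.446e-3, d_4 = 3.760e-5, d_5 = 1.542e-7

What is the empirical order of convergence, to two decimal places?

p ≈ ln(d_5/d_4) / ln(d_4/d_3)
  = ln(1.542e-7/3.760e-5) / ln(3.760e-5/1.446e-3)
  = ln(0.00410106) / ln(0.0260028)
  = -5.49651 / -3.64955 ≈ 1.50608

1.51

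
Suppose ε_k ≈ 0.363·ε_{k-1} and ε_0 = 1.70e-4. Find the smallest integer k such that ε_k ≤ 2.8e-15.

After k steps, ε_k ≈ 1.70e-4·0.363^k.
Need 0.363^k ≤ 2.8e-15/1.70e-4 = 1.64706e-11.
k ≥ ln(1.64706e-11)/ln(0.363) = -24.8294/-1.01335 = 24.502.
Smallest integer k = 25.

25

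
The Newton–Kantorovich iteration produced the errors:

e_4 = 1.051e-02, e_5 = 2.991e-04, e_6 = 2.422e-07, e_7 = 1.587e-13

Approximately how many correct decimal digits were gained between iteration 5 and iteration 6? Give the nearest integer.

Digits gained ≈ log₁₀(e_5/e_6) = log₁₀(2.991e-04/2.422e-07) = log₁₀(1234.93) ≈ 3.092.

3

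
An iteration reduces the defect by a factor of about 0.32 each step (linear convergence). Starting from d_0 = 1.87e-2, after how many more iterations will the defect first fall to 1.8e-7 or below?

After k steps, d_k ≈ 1.87e-2·0.32^k.
Need 0.32^k ≤ 1.8e-7/1.87e-2 = 9.62567e-06.
k ≥ ln(9.62567e-06)/ln(0.32) = -11.5511/-1.13943 = 10.138.
Smallest integer k = 11.

11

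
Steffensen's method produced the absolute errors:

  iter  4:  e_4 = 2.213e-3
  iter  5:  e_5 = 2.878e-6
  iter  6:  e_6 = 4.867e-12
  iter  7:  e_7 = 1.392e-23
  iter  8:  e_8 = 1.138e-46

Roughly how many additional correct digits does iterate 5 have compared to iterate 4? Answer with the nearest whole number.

3

Digits gained ≈ log₁₀(e_4/e_5) = log₁₀(2.213e-3/2.878e-6) = log₁₀(768.937) ≈ 2.886.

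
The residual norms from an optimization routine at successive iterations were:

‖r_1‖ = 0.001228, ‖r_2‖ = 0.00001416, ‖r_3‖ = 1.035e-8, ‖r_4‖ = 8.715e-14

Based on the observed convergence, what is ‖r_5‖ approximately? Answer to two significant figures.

5.4e-22

First estimate the order: p ≈ ln(‖r_4‖/‖r_3‖) / ln(‖r_3‖/‖r_2‖) = ln(8.715e-14/1.035e-8)/ln(1.035e-8/0.00001416) = ln(8.42029e-06)/ln(0.000730932) ≈ 1.6181.
Then ‖r_5‖ ≈ ‖r_4‖·(‖r_4‖/‖r_3‖)^p = 8.715e-14·(8.42029e-06)^1.6181 = 8.715e-14·6.14712e-09 ≈ 5.357e-22.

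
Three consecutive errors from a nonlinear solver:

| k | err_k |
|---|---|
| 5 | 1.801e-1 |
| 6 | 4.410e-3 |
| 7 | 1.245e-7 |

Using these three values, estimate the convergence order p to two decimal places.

2.82

p ≈ ln(err_7/err_6) / ln(err_6/err_5)
  = ln(1.245e-7/4.410e-3) / ln(4.410e-3/1.801e-1)
  = ln(2.82313e-05) / ln(0.0244864)
  = -10.47508 / -3.70964 ≈ 2.82375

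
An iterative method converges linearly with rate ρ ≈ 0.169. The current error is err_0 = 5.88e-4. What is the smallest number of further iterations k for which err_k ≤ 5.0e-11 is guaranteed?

10

After k steps, err_k ≈ 5.88e-4·0.169^k.
Need 0.169^k ≤ 5.0e-11/5.88e-4 = 8.5034e-08.
k ≥ ln(8.5034e-08)/ln(0.169) = -16.2802/-1.77786 = 9.157.
Smallest integer k = 10.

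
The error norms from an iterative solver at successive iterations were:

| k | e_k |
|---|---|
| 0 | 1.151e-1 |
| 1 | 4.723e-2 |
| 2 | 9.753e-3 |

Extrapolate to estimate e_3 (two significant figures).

First estimate the order: p ≈ ln(e_2/e_1) / ln(e_1/e_0) = ln(9.753e-3/4.723e-2)/ln(4.723e-2/1.151e-1) = ln(0.2065)/ln(0.410339) ≈ 1.7709.
Then e_3 ≈ e_2·(e_2/e_1)^p = 9.753e-3·(0.2065)^1.7709 = 9.753e-3·0.0612057 ≈ 0.0005969.

6.0e-4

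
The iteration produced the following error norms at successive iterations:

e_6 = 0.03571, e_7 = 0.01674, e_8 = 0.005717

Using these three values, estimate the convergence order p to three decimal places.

p ≈ ln(e_8/e_7) / ln(e_7/e_6)
  = ln(0.005717/0.01674) / ln(0.01674/0.03571)
  = ln(0.341517) / ln(0.468776)
  = -1.074358 / -0.757630 ≈ 1.418051

1.418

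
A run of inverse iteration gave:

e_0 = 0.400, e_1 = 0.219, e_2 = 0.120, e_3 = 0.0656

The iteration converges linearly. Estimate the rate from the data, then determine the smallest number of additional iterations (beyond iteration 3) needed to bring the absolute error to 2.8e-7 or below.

Rate ρ ≈ e_3/e_2 = 0.0656/0.120 = 0.5467.
After j more steps, e_{3+j} ≈ 0.0656·ρ^j; need ρ^j ≤ 2.8e-7/0.0656 = 4.26829e-06.
j ≥ ln(4.26829e-06)/ln(0.5467) = -12.3643/-0.60386 = 20.475.
So 21 more iterations are needed.

21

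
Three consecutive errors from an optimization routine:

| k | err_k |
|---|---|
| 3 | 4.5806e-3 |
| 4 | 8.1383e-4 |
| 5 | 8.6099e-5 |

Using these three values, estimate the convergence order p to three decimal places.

p ≈ ln(err_5/err_4) / ln(err_4/err_3)
  = ln(8.6099e-5/8.1383e-4) / ln(8.1383e-4/4.5806e-3)
  = ln(0.105795) / ln(0.177669)
  = -2.246252 / -1.727833 ≈ 1.300040

1.300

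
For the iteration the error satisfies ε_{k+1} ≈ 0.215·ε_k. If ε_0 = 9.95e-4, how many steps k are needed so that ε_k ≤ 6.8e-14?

16

After k steps, ε_k ≈ 9.95e-4·0.215^k.
Need 0.215^k ≤ 6.8e-14/9.95e-4 = 6.83417e-11.
k ≥ ln(6.83417e-11)/ln(0.215) = -23.4065/-1.53712 = 15.228.
Smallest integer k = 16.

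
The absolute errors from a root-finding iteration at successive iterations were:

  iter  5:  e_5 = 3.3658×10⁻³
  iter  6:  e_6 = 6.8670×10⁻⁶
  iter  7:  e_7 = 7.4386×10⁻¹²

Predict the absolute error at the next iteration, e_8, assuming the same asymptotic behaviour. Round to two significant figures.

First estimate the order: p ≈ ln(e_7/e_6) / ln(e_6/e_5) = ln(7.4386×10⁻¹²/6.8670×10⁻⁶)/ln(6.8670×10⁻⁶/3.3658×10⁻³) = ln(1.08324e-06)/ln(0.00204023) ≈ 2.2173.
Then e_8 ≈ e_7·(e_7/e_6)^p = 7.4386×10⁻¹²·(1.08324e-06)^2.2173 = 7.4386×10⁻¹²·5.93192e-14 ≈ 4.413e-25.

4.4e-25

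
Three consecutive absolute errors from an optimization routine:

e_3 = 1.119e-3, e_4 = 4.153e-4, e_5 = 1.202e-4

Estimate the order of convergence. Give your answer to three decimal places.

1.251

p ≈ ln(e_5/e_4) / ln(e_4/e_3)
  = ln(1.202e-4/4.153e-4) / ln(4.153e-4/1.119e-3)
  = ln(0.289429) / ln(0.371135)
  = -1.239845 / -0.991189 ≈ 1.250866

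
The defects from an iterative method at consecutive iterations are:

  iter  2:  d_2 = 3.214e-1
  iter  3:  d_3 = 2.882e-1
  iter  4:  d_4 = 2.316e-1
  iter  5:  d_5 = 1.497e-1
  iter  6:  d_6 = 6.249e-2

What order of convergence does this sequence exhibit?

Consecutive ratios: d_6/d_5 = 6.249e-2/1.497e-1 = 0.417435, d_5/d_4 = 1.497e-1/2.316e-1 = 0.646373.
p ≈ ln(0.417435)/ln(0.646373) = -0.8736/-0.4364 ≈ 2.00.
So the convergence is quadratic (order 2).

2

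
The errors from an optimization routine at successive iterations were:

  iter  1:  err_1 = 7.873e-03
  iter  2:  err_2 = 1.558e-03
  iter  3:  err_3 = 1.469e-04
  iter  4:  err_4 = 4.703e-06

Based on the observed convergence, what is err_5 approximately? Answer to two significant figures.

3.1e-8

First estimate the order: p ≈ ln(err_4/err_3) / ln(err_3/err_2) = ln(4.703e-06/1.469e-04)/ln(1.469e-04/1.558e-03) = ln(0.032015)/ln(0.0942875) ≈ 1.4574.
Then err_5 ≈ err_4·(err_4/err_3)^p = 4.703e-06·(0.032015)^1.4574 = 4.703e-06·0.00663288 ≈ 3.119e-08.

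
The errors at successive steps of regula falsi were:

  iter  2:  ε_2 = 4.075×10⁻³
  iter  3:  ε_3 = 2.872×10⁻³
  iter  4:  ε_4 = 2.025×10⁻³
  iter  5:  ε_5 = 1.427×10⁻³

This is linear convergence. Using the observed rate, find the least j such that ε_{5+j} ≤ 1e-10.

48

Rate ρ ≈ ε_5/ε_4 = 1.427×10⁻³/2.025×10⁻³ = 0.7047.
After j more steps, ε_{5+j} ≈ 1.427×10⁻³·ρ^j; need ρ^j ≤ 1e-10/1.427×10⁻³ = 7.00771e-08.
j ≥ ln(7.00771e-08)/ln(0.7047) = -16.4737/-0.34998 = 47.070.
So 48 more iterations are needed.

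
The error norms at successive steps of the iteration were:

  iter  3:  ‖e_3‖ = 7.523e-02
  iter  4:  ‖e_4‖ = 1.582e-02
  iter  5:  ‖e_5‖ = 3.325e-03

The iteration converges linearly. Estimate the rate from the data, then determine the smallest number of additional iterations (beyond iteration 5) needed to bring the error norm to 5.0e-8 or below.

8

Rate ρ ≈ ‖e_5‖/‖e_4‖ = 3.325e-03/1.582e-02 = 0.2102.
After j more steps, ‖e_{5+j}‖ ≈ 3.325e-03·ρ^j; need ρ^j ≤ 5.0e-8/3.325e-03 = 1.50376e-05.
j ≥ ln(1.50376e-05)/ln(0.2102) = -11.1050/-1.55970 = 7.120.
So 8 more iterations are needed.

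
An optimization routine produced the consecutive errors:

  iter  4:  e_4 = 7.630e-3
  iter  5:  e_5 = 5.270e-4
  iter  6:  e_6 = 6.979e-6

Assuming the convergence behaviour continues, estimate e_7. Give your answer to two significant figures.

First estimate the order: p ≈ ln(e_6/e_5) / ln(e_5/e_4) = ln(6.979e-6/5.270e-4)/ln(5.270e-4/7.630e-3) = ln(0.0132429)/ln(0.0690695) ≈ 1.6180.
Then e_7 ≈ e_6·(e_6/e_5)^p = 6.979e-6·(0.0132429)^1.6180 = 6.979e-6·0.00091489 ≈ 6.385e-09.

6.4e-9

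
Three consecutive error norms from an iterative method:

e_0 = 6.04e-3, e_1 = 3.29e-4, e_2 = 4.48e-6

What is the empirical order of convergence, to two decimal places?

1.48

p ≈ ln(e_2/e_1) / ln(e_1/e_0)
  = ln(4.48e-6/3.29e-4) / ln(3.29e-4/6.04e-3)
  = ln(0.013617) / ln(0.0544702)
  = -4.29644 / -2.91010 ≈ 1.47639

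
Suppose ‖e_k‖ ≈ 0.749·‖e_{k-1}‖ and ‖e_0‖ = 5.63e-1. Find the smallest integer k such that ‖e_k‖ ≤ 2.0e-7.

52

After k steps, ‖e_k‖ ≈ 5.63e-1·0.749^k.
Need 0.749^k ≤ 2.0e-7/5.63e-1 = 3.5524e-07.
k ≥ ln(3.5524e-07)/ln(0.749) = -14.8505/-0.28902 = 51.382.
Smallest integer k = 52.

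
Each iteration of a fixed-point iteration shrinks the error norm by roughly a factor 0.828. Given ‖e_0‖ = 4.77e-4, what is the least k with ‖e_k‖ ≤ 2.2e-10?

78

After k steps, ‖e_k‖ ≈ 4.77e-4·0.828^k.
Need 0.828^k ≤ 2.2e-10/4.77e-4 = 4.61216e-07.
k ≥ ln(4.61216e-07)/ln(0.828) = -14.5894/-0.18874 = 77.299.
Smallest integer k = 78.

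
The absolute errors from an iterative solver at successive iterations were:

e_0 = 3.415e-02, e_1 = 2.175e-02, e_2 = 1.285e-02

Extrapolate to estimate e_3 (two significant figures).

First estimate the order: p ≈ ln(e_2/e_1) / ln(e_1/e_0) = ln(1.285e-02/2.175e-02)/ln(2.175e-02/3.415e-02) = ln(0.590805)/ln(0.636896) ≈ 1.1665.
Then e_3 ≈ e_2·(e_2/e_1)^p = 1.285e-02·(0.590805)^1.1665 = 1.285e-02·0.54124 ≈ 0.006955.

7.0e-3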